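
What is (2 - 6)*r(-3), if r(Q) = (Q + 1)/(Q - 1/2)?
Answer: -16/7 ≈ -2.2857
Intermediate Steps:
r(Q) = (1 + Q)/(-1/2 + Q) (r(Q) = (1 + Q)/(Q - 1*1/2) = (1 + Q)/(Q - 1/2) = (1 + Q)/(-1/2 + Q))
(2 - 6)*r(-3) = (2 - 6)*(2*(1 - 3)/(-1 + 2*(-3))) = -8*(-2)/(-1 - 6) = -8*(-2)/(-7) = -8*(-1)*(-2)/7 = -4*4/7 = -16/7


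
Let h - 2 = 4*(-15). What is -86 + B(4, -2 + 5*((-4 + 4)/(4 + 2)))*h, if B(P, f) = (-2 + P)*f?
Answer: 146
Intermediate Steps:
B(P, f) = f*(-2 + P)
h = -58 (h = 2 + 4*(-15) = 2 - 60 = -58)
-86 + B(4, -2 + 5*((-4 + 4)/(4 + 2)))*h = -86 + ((-2 + 5*((-4 + 4)/(4 + 2)))*(-2 + 4))*(-58) = -86 + ((-2 + 5*(0/6))*2)*(-58) = -86 + ((-2 + 5*(0*(⅙)))*2)*(-58) = -86 + ((-2 + 5*0)*2)*(-58) = -86 + ((-2 + 0)*2)*(-58) = -86 - 2*2*(-58) = -86 - 4*(-58) = -86 + 232 = 146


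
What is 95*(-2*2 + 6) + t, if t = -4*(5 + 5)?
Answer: 150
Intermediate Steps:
t = -40 (t = -4*10 = -40)
95*(-2*2 + 6) + t = 95*(-2*2 + 6) - 40 = 95*(-4 + 6) - 40 = 95*2 - 40 = 190 - 40 = 150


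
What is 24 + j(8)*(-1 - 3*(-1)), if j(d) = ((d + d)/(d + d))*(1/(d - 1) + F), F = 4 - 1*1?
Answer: 212/7 ≈ 30.286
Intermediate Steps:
F = 3 (F = 4 - 1 = 3)
j(d) = 3 + 1/(-1 + d) (j(d) = ((d + d)/(d + d))*(1/(d - 1) + 3) = ((2*d)/((2*d)))*(1/(-1 + d) + 3) = ((2*d)*(1/(2*d)))*(3 + 1/(-1 + d)) = 1*(3 + 1/(-1 + d)) = 3 + 1/(-1 + d))
24 + j(8)*(-1 - 3*(-1)) = 24 + ((-2 + 3*8)/(-1 + 8))*(-1 - 3*(-1)) = 24 + ((-2 + 24)/7)*(-1 + 3) = 24 + ((⅐)*22)*2 = 24 + (22/7)*2 = 24 + 44/7 = 212/7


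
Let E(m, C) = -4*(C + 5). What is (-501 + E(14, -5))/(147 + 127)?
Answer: -501/274 ≈ -1.8285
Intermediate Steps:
E(m, C) = -20 - 4*C (E(m, C) = -4*(5 + C) = -20 - 4*C)
(-501 + E(14, -5))/(147 + 127) = (-501 + (-20 - 4*(-5)))/(147 + 127) = (-501 + (-20 + 20))/274 = (-501 + 0)*(1/274) = -501*1/274 = -501/274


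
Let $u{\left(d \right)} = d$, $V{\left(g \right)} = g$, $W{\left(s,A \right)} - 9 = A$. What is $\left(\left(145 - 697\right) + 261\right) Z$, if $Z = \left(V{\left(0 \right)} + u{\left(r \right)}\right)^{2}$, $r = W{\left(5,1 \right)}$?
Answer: $-29100$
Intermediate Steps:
$W{\left(s,A \right)} = 9 + A$
$r = 10$ ($r = 9 + 1 = 10$)
$Z = 100$ ($Z = \left(0 + 10\right)^{2} = 10^{2} = 100$)
$\left(\left(145 - 697\right) + 261\right) Z = \left(\left(145 - 697\right) + 261\right) 100 = \left(-552 + 261\right) 100 = \left(-291\right) 100 = -29100$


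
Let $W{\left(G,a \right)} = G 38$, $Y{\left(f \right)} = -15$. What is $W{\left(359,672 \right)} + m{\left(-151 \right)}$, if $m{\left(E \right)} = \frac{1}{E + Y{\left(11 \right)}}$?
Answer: $\frac{2264571}{166} \approx 13642.0$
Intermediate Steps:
$W{\left(G,a \right)} = 38 G$
$m{\left(E \right)} = \frac{1}{-15 + E}$ ($m{\left(E \right)} = \frac{1}{E - 15} = \frac{1}{-15 + E}$)
$W{\left(359,672 \right)} + m{\left(-151 \right)} = 38 \cdot 359 + \frac{1}{-15 - 151} = 13642 + \frac{1}{-166} = 13642 - \frac{1}{166} = \frac{2264571}{166}$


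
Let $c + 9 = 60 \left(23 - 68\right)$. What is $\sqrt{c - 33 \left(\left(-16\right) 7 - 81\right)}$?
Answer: $2 \sqrt{915} \approx 60.498$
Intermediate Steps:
$c = -2709$ ($c = -9 + 60 \left(23 - 68\right) = -9 + 60 \left(-45\right) = -9 - 2700 = -2709$)
$\sqrt{c - 33 \left(\left(-16\right) 7 - 81\right)} = \sqrt{-2709 - 33 \left(\left(-16\right) 7 - 81\right)} = \sqrt{-2709 - 33 \left(-112 - 81\right)} = \sqrt{-2709 - -6369} = \sqrt{-2709 + 6369} = \sqrt{3660} = 2 \sqrt{915}$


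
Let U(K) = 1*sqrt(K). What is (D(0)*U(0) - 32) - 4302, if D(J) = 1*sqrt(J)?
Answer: -4334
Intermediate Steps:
U(K) = sqrt(K)
D(J) = sqrt(J)
(D(0)*U(0) - 32) - 4302 = (sqrt(0)*sqrt(0) - 32) - 4302 = (0*0 - 32) - 4302 = (0 - 32) - 4302 = -32 - 4302 = -4334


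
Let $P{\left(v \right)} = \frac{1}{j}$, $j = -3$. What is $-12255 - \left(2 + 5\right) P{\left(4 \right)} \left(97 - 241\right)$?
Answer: $-12591$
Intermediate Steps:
$P{\left(v \right)} = - \frac{1}{3}$ ($P{\left(v \right)} = \frac{1}{-3} = - \frac{1}{3}$)
$-12255 - \left(2 + 5\right) P{\left(4 \right)} \left(97 - 241\right) = -12255 - \left(2 + 5\right) \left(- \frac{1}{3}\right) \left(97 - 241\right) = -12255 - 7 \left(- \frac{1}{3}\right) \left(-144\right) = -12255 - \left(- \frac{7}{3}\right) \left(-144\right) = -12255 - 336 = -12591$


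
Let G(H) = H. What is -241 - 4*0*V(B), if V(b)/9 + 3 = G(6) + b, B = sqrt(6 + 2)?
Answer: -241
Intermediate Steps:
B = 2*sqrt(2) (B = sqrt(8) = 2*sqrt(2) ≈ 2.8284)
V(b) = 27 + 9*b (V(b) = -27 + 9*(6 + b) = -27 + (54 + 9*b) = 27 + 9*b)
-241 - 4*0*V(B) = -241 - 4*0*(27 + 9*(2*sqrt(2))) = -241 - 0*(27 + 18*sqrt(2)) = -241 - 1*0 = -241 + 0 = -241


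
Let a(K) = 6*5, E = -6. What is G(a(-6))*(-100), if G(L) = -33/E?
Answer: -550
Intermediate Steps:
a(K) = 30
G(L) = 11/2 (G(L) = -33/(-6) = -33*(-1/6) = 11/2)
G(a(-6))*(-100) = (11/2)*(-100) = -550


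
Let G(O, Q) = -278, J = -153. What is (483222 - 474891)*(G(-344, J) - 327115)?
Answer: -2727511083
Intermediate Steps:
(483222 - 474891)*(G(-344, J) - 327115) = (483222 - 474891)*(-278 - 327115) = 8331*(-327393) = -2727511083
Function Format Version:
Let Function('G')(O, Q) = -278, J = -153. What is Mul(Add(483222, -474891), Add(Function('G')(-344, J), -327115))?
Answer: -2727511083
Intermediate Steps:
Mul(Add(483222, -474891), Add(Function('G')(-344, J), -327115)) = Mul(Add(483222, -474891), Add(-278, -327115)) = Mul(8331, -327393) = -2727511083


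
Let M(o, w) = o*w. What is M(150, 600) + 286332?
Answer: 376332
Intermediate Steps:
M(150, 600) + 286332 = 150*600 + 286332 = 90000 + 286332 = 376332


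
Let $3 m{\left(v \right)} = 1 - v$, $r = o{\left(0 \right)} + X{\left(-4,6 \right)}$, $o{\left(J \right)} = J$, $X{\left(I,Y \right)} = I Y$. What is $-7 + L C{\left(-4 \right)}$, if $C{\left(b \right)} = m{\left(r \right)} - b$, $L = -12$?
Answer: $-155$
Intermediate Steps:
$r = -24$ ($r = 0 - 24 = -24$)
$m{\left(v \right)} = \frac{1}{3} - \frac{v}{3}$ ($m{\left(v \right)} = \frac{1 - v}{3} = \frac{1}{3} - \frac{v}{3}$)
$C{\left(b \right)} = \frac{25}{3} - b$ ($C{\left(b \right)} = \left(\frac{1}{3} - -8\right) - b = \left(\frac{1}{3} + 8\right) - b = \frac{25}{3} - b$)
$-7 + L C{\left(-4 \right)} = -7 - 12 \left(\frac{25}{3} - -4\right) = -7 - 12 \left(\frac{25}{3} + 4\right) = -7 - 148 = -155$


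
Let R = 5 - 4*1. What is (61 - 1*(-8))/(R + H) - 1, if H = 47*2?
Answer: -26/95 ≈ -0.27368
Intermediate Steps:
H = 94
R = 1 (R = 5 - 4 = 1)
(61 - 1*(-8))/(R + H) - 1 = (61 - 1*(-8))/(1 + 94) - 1 = (61 + 8)/95 - 1 = 69*(1/95) - 1 = 69/95 - 1 = -26/95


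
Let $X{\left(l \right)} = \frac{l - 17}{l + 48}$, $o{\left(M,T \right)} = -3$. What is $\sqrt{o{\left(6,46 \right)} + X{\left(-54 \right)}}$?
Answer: $\frac{\sqrt{318}}{6} \approx 2.9721$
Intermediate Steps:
$X{\left(l \right)} = \frac{-17 + l}{48 + l}$
$\sqrt{o{\left(6,46 \right)} + X{\left(-54 \right)}} = \sqrt{-3 + \frac{-17 - 54}{48 - 54}} = \sqrt{-3 + \frac{1}{-6} \left(-71\right)} = \sqrt{-3 - - \frac{71}{6}} = \sqrt{-3 + \frac{71}{6}} = \sqrt{\frac{53}{6}} = \frac{\sqrt{318}}{6}$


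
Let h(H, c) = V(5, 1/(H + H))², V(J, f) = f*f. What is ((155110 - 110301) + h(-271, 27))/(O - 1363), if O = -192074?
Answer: -3866895164370065/16693088440051152 ≈ -0.23165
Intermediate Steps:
V(J, f) = f²
h(H, c) = 1/(16*H⁴) (h(H, c) = ((1/(H + H))²)² = ((1/(2*H))²)² = (1/(4*H²))² = 1/(16*H⁴))
((155110 - 110301) + h(-271, 27))/(O - 1363) = ((155110 - 110301) + (1/16)/(-271)⁴)/(-192074 - 1363) = (44809 + (1/16)*(1/5393580481))/(-193437) = (44809 + 1/86297287696)*(-1/193437) = (3866895164370065/86297287696)*(-1/193437) = -3866895164370065/16693088440051152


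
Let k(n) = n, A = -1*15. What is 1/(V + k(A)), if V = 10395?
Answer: 1/10380 ≈ 9.6339e-5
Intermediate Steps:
A = -15
1/(V + k(A)) = 1/(10395 - 15) = 1/10380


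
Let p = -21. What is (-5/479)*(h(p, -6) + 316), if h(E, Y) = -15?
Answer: -1505/479 ≈ -3.1420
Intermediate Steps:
(-5/479)*(h(p, -6) + 316) = (-5/479)*(-15 + 316) = -5*1/479*301 = -5/479*301 = -1505/479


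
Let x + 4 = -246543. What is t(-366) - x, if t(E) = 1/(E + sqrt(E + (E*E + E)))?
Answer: 493093/2 - sqrt(33306)/366 ≈ 2.4655e+5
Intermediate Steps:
x = -246547 (x = -4 - 246543 = -246547)
t(E) = 1/(E + sqrt(E**2 + 2*E)) (t(E) = 1/(E + sqrt(E + (E**2 + E))) = 1/(E + sqrt(E + (E + E**2))) = 1/(E + sqrt(E**2 + 2*E)))
t(-366) - x = 1/(-366 + sqrt(-366*(2 - 366))) - 1*(-246547) = 1/(-366 + sqrt(-366*(-364))) + 246547 = 1/(-366 + sqrt(133224)) + 246547 = 1/(-366 + 2*sqrt(33306)) + 246547 = 246547 + 1/(-366 + 2*sqrt(33306))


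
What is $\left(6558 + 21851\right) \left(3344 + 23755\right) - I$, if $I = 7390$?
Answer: $769848101$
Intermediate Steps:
$\left(6558 + 21851\right) \left(3344 + 23755\right) - I = \left(6558 + 21851\right) \left(3344 + 23755\right) - 7390 = 28409 \cdot 27099 - 7390 = 769855491 - 7390 = 769848101$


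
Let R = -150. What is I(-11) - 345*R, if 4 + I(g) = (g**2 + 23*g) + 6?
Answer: 51620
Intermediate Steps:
I(g) = 2 + g**2 + 23*g (I(g) = -4 + ((g**2 + 23*g) + 6) = -4 + (6 + g**2 + 23*g) = 2 + g**2 + 23*g)
I(-11) - 345*R = (2 + (-11)**2 + 23*(-11)) - 345*(-150) = (2 + 121 - 253) + 51750 = -130 + 51750 = 51620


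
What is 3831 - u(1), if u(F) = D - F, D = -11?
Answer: 3843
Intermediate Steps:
u(F) = -11 - F
3831 - u(1) = 3831 - (-11 - 1*1) = 3831 - (-11 - 1) = 3831 - 1*(-12) = 3831 + 12 = 3843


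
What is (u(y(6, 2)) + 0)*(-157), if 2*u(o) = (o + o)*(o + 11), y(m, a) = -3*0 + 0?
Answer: 0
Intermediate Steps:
y(m, a) = 0 (y(m, a) = 0 + 0 = 0)
u(o) = o*(11 + o) (u(o) = ((o + o)*(o + 11))/2 = ((2*o)*(11 + o))/2 = (2*o*(11 + o))/2 = o*(11 + o))
(u(y(6, 2)) + 0)*(-157) = (0*(11 + 0) + 0)*(-157) = (0*11 + 0)*(-157) = (0 + 0)*(-157) = 0*(-157) = 0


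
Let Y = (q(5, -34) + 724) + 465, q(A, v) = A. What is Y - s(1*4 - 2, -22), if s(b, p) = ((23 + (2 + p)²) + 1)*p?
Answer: 10522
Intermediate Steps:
Y = 1194 (Y = (5 + 724) + 465 = 729 + 465 = 1194)
s(b, p) = p*(24 + (2 + p)²) (s(b, p) = (24 + (2 + p)²)*p = p*(24 + (2 + p)²))
Y - s(1*4 - 2, -22) = 1194 - (-22)*(24 + (2 - 22)²) = 1194 - (-22)*(24 + (-20)²) = 1194 - (-22)*(24 + 400) = 1194 - (-22)*424 = 1194 - 1*(-9328) = 1194 + 9328 = 10522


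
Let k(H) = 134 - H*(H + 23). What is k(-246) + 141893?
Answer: 87169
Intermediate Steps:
k(H) = 134 - H*(23 + H)
k(-246) + 141893 = (134 - 1*(-246)² - 23*(-246)) + 141893 = (134 - 1*60516 + 5658) + 141893 = (134 - 60516 + 5658) + 141893 = -54724 + 141893 = 87169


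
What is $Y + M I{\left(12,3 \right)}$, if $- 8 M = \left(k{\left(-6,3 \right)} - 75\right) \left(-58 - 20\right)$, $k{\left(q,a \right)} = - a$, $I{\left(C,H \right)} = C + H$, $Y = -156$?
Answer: $- \frac{23127}{2} \approx -11564.0$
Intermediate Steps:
$M = - \frac{1521}{2}$ ($M = - \frac{\left(\left(-1\right) 3 - 75\right) \left(-58 - 20\right)}{8} = - \frac{\left(-3 - 75\right) \left(-78\right)}{8} = - \frac{\left(-78\right) \left(-78\right)}{8} = \left(- \frac{1}{8}\right) 6084 = - \frac{1521}{2} \approx -760.5$)
$Y + M I{\left(12,3 \right)} = -156 - \frac{1521 \left(12 + 3\right)}{2} = -156 - \frac{22815}{2} = - \frac{23127}{2}$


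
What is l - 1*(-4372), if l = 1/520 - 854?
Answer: 1829361/520 ≈ 3518.0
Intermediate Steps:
l = -444079/520 (l = 1/520 - 854 = -444079/520 ≈ -854.00)
l - 1*(-4372) = -444079/520 - 1*(-4372) = -444079/520 + 4372 = 1829361/520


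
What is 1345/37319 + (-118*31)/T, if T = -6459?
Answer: 145200257/241043421 ≈ 0.60238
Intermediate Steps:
1345/37319 + (-118*31)/T = 1345/37319 - 118*31/(-6459) = 1345*(1/37319) - 3658*(-1/6459) = 1345/37319 + 3658/6459 = 145200257/241043421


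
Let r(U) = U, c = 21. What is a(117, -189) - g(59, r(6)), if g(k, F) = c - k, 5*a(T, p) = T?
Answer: 307/5 ≈ 61.400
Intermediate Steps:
a(T, p) = T/5
g(k, F) = 21 - k
a(117, -189) - g(59, r(6)) = (⅕)*117 - (21 - 1*59) = 117/5 - (21 - 59) = 117/5 - 1*(-38) = 117/5 + 38 = 307/5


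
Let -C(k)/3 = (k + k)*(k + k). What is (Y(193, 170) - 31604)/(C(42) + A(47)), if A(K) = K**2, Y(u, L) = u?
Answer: 31411/18959 ≈ 1.6568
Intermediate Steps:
C(k) = -12*k**2 (C(k) = -3*(k + k)*(k + k) = -3*2*k*2*k = -12*k**2)
(Y(193, 170) - 31604)/(C(42) + A(47)) = (193 - 31604)/(-12*42**2 + 47**2) = -31411/(-12*1764 + 2209) = -31411/(-21168 + 2209) = -31411/(-18959) = -31411*(-1/18959) = 31411/18959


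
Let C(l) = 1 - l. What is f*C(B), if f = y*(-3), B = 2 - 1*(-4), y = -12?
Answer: -180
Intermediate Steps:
B = 6 (B = 2 + 4 = 6)
f = 36 (f = -12*(-3) = 36)
f*C(B) = 36*(1 - 1*6) = 36*(1 - 6) = 36*(-5) = -180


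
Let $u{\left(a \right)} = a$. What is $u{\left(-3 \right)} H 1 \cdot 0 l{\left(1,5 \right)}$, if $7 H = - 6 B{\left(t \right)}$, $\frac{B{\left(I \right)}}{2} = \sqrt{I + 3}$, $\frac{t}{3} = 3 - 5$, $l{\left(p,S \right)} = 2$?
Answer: $0$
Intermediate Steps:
$t = -6$ ($t = 3 \left(3 - 5\right) = 3 \left(-2\right) = -6$)
$B{\left(I \right)} = 2 \sqrt{3 + I}$ ($B{\left(I \right)} = 2 \sqrt{I + 3} = 2 \sqrt{3 + I}$)
$H = - \frac{12 i \sqrt{3}}{7}$ ($H = \frac{\left(-6\right) 2 \sqrt{3 - 6}}{7} = \frac{\left(-6\right) 2 \sqrt{-3}}{7} = \frac{\left(-6\right) 2 i \sqrt{3}}{7} = \frac{\left(-12\right) i \sqrt{3}}{7} = - \frac{12 i \sqrt{3}}{7} \approx - 2.9692 i$)
$u{\left(-3 \right)} H 1 \cdot 0 l{\left(1,5 \right)} = - 3 \left(- \frac{12 i \sqrt{3}}{7}\right) 1 \cdot 0 \cdot 2 = \frac{36 i \sqrt{3}}{7} \cdot 0 \cdot 2 = \frac{36 i \sqrt{3}}{7} \cdot 0 = 0$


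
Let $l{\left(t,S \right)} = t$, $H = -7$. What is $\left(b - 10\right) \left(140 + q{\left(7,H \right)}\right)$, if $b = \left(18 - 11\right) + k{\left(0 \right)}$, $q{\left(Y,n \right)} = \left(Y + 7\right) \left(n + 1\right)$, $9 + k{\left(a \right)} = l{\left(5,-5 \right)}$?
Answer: $-392$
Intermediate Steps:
$k{\left(a \right)} = -4$ ($k{\left(a \right)} = -9 + 5 = -4$)
$q{\left(Y,n \right)} = \left(1 + n\right) \left(7 + Y\right)$ ($q{\left(Y,n \right)} = \left(7 + Y\right) \left(1 + n\right) = \left(1 + n\right) \left(7 + Y\right)$)
$b = 3$ ($b = \left(18 - 11\right) - 4 = 7 - 4 = 3$)
$\left(b - 10\right) \left(140 + q{\left(7,H \right)}\right) = \left(3 - 10\right) \left(140 + \left(7 + 7 + 7 \left(-7\right) + 7 \left(-7\right)\right)\right) = \left(3 - 10\right) \left(140 + \left(7 + 7 - 49 - 49\right)\right) = - 7 \left(140 - 84\right) = \left(-7\right) 56 = -392$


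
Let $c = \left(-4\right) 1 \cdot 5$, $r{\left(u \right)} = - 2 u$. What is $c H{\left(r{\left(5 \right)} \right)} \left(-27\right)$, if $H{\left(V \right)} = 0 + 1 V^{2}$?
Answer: $54000$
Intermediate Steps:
$c = -20$ ($c = \left(-4\right) 5 = -20$)
$H{\left(V \right)} = V^{2}$ ($H{\left(V \right)} = 0 + V^{2} = V^{2}$)
$c H{\left(r{\left(5 \right)} \right)} \left(-27\right) = - 20 \left(\left(-2\right) 5\right)^{2} \left(-27\right) = - 20 \left(-10\right)^{2} \left(-27\right) = \left(-20\right) 100 \left(-27\right) = \left(-2000\right) \left(-27\right) = 54000$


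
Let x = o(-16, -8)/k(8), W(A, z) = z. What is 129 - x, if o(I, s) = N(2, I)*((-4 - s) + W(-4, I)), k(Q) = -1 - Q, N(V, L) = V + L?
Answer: 443/3 ≈ 147.67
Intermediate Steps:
N(V, L) = L + V
o(I, s) = (2 + I)*(-4 + I - s) (o(I, s) = (I + 2)*((-4 - s) + I) = (2 + I)*(-4 + I - s))
x = -56/3 (x = (-(2 - 16)*(4 - 8 - 1*(-16)))/(-1 - 1*8) = (-1*(-14)*(4 - 8 + 16))/(-1 - 8) = -1*(-14)*12/(-9) = 168*(-⅑) = -56/3 ≈ -18.667)
129 - x = 129 - 1*(-56/3) = 129 + 56/3 = 443/3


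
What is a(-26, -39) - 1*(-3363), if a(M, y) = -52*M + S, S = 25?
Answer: 4740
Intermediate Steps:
a(M, y) = 25 - 52*M (a(M, y) = -52*M + 25 = 25 - 52*M)
a(-26, -39) - 1*(-3363) = (25 - 52*(-26)) - 1*(-3363) = (25 + 1352) + 3363 = 1377 + 3363 = 4740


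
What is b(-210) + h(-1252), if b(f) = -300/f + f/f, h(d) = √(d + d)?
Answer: 17/7 + 2*I*√626 ≈ 2.4286 + 50.04*I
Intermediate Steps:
h(d) = √2*√d (h(d) = √(2*d) = √2*√d)
b(f) = 1 - 300/f (b(f) = -300/f + 1 = 1 - 300/f)
b(-210) + h(-1252) = (-300 - 210)/(-210) + √2*√(-1252) = -1/210*(-510) + √2*(2*I*√313) = 17/7 + 2*I*√626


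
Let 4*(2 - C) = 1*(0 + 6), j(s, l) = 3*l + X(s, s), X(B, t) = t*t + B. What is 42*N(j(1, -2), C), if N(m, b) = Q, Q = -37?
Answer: -1554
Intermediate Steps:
X(B, t) = B + t² (X(B, t) = t² + B = B + t²)
j(s, l) = s + s² + 3*l (j(s, l) = 3*l + (s + s²) = s + s² + 3*l)
C = ½ (C = 2 - (0 + 6)/4 = 2 - 6/4 = 2 - ¼*6 = 2 - 3/2 = ½ ≈ 0.50000)
N(m, b) = -37
42*N(j(1, -2), C) = 42*(-37) = -1554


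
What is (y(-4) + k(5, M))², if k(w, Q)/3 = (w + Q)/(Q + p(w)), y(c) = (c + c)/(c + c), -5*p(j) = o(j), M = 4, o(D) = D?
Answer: 100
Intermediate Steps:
p(j) = -j/5
y(c) = 1 (y(c) = (2*c)/((2*c)) = (2*c)*(1/(2*c)) = 1)
k(w, Q) = 3*(Q + w)/(Q - w/5) (k(w, Q) = 3*((w + Q)/(Q - w/5)) = 3*((Q + w)/(Q - w/5)) = 3*(Q + w)/(Q - w/5))
(y(-4) + k(5, M))² = (1 + 15*(4 + 5)/(-1*5 + 5*4))² = (1 + 15*9/(-5 + 20))² = (1 + 15*9/15)² = (1 + 15*(1/15)*9)² = (1 + 9)² = 10² = 100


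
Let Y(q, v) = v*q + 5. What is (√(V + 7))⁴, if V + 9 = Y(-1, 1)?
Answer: 4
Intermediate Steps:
Y(q, v) = 5 + q*v (Y(q, v) = q*v + 5 = 5 + q*v)
V = -5 (V = -9 + (5 - 1*1) = -9 + (5 - 1) = -9 + 4 = -5)
(√(V + 7))⁴ = (√(-5 + 7))⁴ = (√2)⁴ = 4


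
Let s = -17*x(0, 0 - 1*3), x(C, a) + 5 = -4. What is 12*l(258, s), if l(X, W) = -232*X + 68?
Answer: -717456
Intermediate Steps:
x(C, a) = -9 (x(C, a) = -5 - 4 = -9)
s = 153 (s = -17*(-9) = 153)
l(X, W) = 68 - 232*X
12*l(258, s) = 12*(68 - 232*258) = 12*(68 - 59856) = 12*(-59788) = -717456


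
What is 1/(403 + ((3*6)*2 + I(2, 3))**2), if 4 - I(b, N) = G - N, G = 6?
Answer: 1/1772 ≈ 0.00056433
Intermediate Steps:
I(b, N) = -2 + N (I(b, N) = 4 - (6 - N) = 4 + (-6 + N) = -2 + N)
1/(403 + ((3*6)*2 + I(2, 3))**2) = 1/(403 + ((3*6)*2 + (-2 + 3))**2) = 1/(403 + (18*2 + 1)**2) = 1/(403 + (36 + 1)**2) = 1/(403 + 37**2) = 1/(403 + 1369) = 1/1772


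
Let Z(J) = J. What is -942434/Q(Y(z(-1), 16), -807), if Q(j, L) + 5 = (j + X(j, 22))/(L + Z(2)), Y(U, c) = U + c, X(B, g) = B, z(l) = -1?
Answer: 151731874/811 ≈ 1.8709e+5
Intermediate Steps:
Q(j, L) = -5 + 2*j/(2 + L) (Q(j, L) = -5 + (j + j)/(L + 2) = -5 + (2*j)/(2 + L) = -5 + 2*j/(2 + L))
-942434/Q(Y(z(-1), 16), -807) = -942434*(2 - 807)/(-10 - 5*(-807) + 2*(-1 + 16)) = -942434*(-805/(-10 + 4035 + 2*15)) = -942434*(-805/(-10 + 4035 + 30)) = -942434/((-1/805*4055)) = -942434/(-811/161) = -942434*(-161/811) = 151731874/811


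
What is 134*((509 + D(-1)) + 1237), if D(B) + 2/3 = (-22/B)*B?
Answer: 692780/3 ≈ 2.3093e+5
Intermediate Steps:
D(B) = -68/3 (D(B) = -⅔ + (-22/B)*B = -⅔ - 22 = -68/3)
134*((509 + D(-1)) + 1237) = 134*((509 - 68/3) + 1237) = 134*(1459/3 + 1237) = 134*(5170/3) = 692780/3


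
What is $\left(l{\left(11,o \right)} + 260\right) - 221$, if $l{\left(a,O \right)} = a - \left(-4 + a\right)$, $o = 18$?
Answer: $43$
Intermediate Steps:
$l{\left(a,O \right)} = 4$
$\left(l{\left(11,o \right)} + 260\right) - 221 = \left(4 + 260\right) - 221 = 264 - 221 = 43$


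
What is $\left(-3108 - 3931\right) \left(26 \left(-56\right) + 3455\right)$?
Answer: $-14070961$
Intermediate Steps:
$\left(-3108 - 3931\right) \left(26 \left(-56\right) + 3455\right) = \left(-3108 - 3931\right) \left(-1456 + 3455\right) = \left(-7039\right) 1999 = -14070961$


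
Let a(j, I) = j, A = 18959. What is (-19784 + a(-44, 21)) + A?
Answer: -869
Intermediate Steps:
(-19784 + a(-44, 21)) + A = (-19784 - 44) + 18959 = -19828 + 18959 = -869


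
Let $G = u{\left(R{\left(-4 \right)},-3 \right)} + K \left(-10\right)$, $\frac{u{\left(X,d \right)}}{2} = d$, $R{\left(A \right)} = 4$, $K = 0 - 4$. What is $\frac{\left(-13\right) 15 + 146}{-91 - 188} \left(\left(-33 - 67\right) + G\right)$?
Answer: $- \frac{1078}{93} \approx -11.591$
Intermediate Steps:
$K = -4$
$u{\left(X,d \right)} = 2 d$
$G = 34$ ($G = 2 \left(-3\right) - -40 = -6 + 40 = 34$)
$\frac{\left(-13\right) 15 + 146}{-91 - 188} \left(\left(-33 - 67\right) + G\right) = \frac{\left(-13\right) 15 + 146}{-91 - 188} \left(\left(-33 - 67\right) + 34\right) = \frac{-195 + 146}{-279} \left(-100 + 34\right) = \left(-49\right) \left(- \frac{1}{279}\right) \left(-66\right) = \frac{49}{279} \left(-66\right) = - \frac{1078}{93}$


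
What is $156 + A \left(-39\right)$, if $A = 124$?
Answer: $-4680$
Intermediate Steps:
$156 + A \left(-39\right) = 156 + 124 \left(-39\right) = 156 - 4836 = -4680$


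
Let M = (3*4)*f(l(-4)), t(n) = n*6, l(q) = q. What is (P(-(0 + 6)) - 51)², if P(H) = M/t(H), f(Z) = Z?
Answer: 22201/9 ≈ 2466.8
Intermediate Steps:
t(n) = 6*n
M = -48 (M = (3*4)*(-4) = 12*(-4) = -48)
P(H) = -8/H (P(H) = -48*1/(6*H) = -8/H)
(P(-(0 + 6)) - 51)² = (-8*(-1/(0 + 6)) - 51)² = (-8/((-1*6)) - 51)² = (-8/(-6) - 51)² = (-8*(-⅙) - 51)² = (4/3 - 51)² = (-149/3)² = 22201/9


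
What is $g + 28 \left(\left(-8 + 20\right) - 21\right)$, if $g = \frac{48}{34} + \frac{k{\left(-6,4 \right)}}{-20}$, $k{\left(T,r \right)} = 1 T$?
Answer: $- \frac{42549}{170} \approx -250.29$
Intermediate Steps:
$k{\left(T,r \right)} = T$
$g = \frac{291}{170}$ ($g = \frac{48}{34} - \frac{6}{-20} = 48 \cdot \frac{1}{34} - - \frac{3}{10} = \frac{24}{17} + \frac{3}{10} = \frac{291}{170} \approx 1.7118$)
$g + 28 \left(\left(-8 + 20\right) - 21\right) = \frac{291}{170} + 28 \left(\left(-8 + 20\right) - 21\right) = \frac{291}{170} + 28 \left(12 - 21\right) = \frac{291}{170} + 28 \left(-9\right) = \frac{291}{170} - 252 = - \frac{42549}{170}$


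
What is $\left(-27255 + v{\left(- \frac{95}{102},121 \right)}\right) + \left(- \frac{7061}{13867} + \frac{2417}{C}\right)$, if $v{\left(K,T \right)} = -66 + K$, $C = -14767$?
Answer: $- \frac{570685783388045}{20886946878} \approx -27323.0$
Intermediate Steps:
$\left(-27255 + v{\left(- \frac{95}{102},121 \right)}\right) + \left(- \frac{7061}{13867} + \frac{2417}{C}\right) = \left(-27255 - \left(66 + \frac{95}{102}\right)\right) + \left(- \frac{7061}{13867} + \frac{2417}{-14767}\right) = \left(-27255 - \frac{6827}{102}\right) + \left(\left(-7061\right) \frac{1}{13867} + 2417 \left(- \frac{1}{14767}\right)\right) = \left(-27255 - \frac{6827}{102}\right) - \frac{137786326}{204773989} = - \frac{2786837}{102} - \frac{137786326}{204773989} = - \frac{570685783388045}{20886946878}$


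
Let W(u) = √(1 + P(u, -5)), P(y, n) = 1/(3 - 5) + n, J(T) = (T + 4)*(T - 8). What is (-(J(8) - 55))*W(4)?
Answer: 165*I*√2/2 ≈ 116.67*I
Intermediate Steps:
J(T) = (-8 + T)*(4 + T) (J(T) = (4 + T)*(-8 + T) = (-8 + T)*(4 + T))
P(y, n) = -½ + n (P(y, n) = 1/(-2) + n = -½ + n)
W(u) = 3*I*√2/2 (W(u) = √(1 + (-½ - 5)) = √(1 - 11/2) = √(-9/2) = 3*I*√2/2)
(-(J(8) - 55))*W(4) = (-((-32 + 8² - 4*8) - 55))*(3*I*√2/2) = (-((-32 + 64 - 32) - 55))*(3*I*√2/2) = (-(0 - 55))*(3*I*√2/2) = (-1*(-55))*(3*I*√2/2) = 55*(3*I*√2/2) = 165*I*√2/2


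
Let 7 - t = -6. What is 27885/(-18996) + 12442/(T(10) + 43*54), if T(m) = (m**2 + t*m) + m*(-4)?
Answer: 6929213/1988248 ≈ 3.4851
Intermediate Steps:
t = 13 (t = 7 - 1*(-6) = 7 + 6 = 13)
T(m) = m**2 + 9*m (T(m) = (m**2 + 13*m) + m*(-4) = (m**2 + 13*m) - 4*m = m**2 + 9*m)
27885/(-18996) + 12442/(T(10) + 43*54) = 27885/(-18996) + 12442/(10*(9 + 10) + 43*54) = 27885*(-1/18996) + 12442/(10*19 + 2322) = -9295/6332 + 12442/(190 + 2322) = -9295/6332 + 12442/2512 = -9295/6332 + 12442*(1/2512) = -9295/6332 + 6221/1256 = 6929213/1988248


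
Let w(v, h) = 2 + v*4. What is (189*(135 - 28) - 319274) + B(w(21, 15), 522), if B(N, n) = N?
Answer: -298965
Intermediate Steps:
w(v, h) = 2 + 4*v
(189*(135 - 28) - 319274) + B(w(21, 15), 522) = (189*(135 - 28) - 319274) + (2 + 4*21) = (189*107 - 319274) + (2 + 84) = (20223 - 319274) + 86 = -299051 + 86 = -298965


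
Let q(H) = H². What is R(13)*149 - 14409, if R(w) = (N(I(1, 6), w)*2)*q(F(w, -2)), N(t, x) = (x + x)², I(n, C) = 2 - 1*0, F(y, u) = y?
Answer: 34030303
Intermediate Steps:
I(n, C) = 2 (I(n, C) = 2 + 0 = 2)
N(t, x) = 4*x² (N(t, x) = (2*x)² = 4*x²)
R(w) = 8*w⁴ (R(w) = ((4*w²)*2)*w² = (8*w²)*w² = 8*w⁴)
R(13)*149 - 14409 = (8*13⁴)*149 - 14409 = (8*28561)*149 - 14409 = 228488*149 - 14409 = 34044712 - 14409 = 34030303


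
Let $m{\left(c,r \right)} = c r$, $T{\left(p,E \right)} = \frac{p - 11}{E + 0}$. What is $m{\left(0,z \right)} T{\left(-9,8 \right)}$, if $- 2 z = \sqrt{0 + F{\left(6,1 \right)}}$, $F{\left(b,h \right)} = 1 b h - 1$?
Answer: $0$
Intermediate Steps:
$F{\left(b,h \right)} = -1 + b h$ ($F{\left(b,h \right)} = b h - 1 = -1 + b h$)
$T{\left(p,E \right)} = \frac{-11 + p}{E}$
$z = - \frac{\sqrt{5}}{2}$ ($z = - \frac{\sqrt{0 + \left(-1 + 6 \cdot 1\right)}}{2} = - \frac{\sqrt{0 + \left(-1 + 6\right)}}{2} = - \frac{\sqrt{0 + 5}}{2} = - \frac{\sqrt{5}}{2} \approx -1.118$)
$m{\left(0,z \right)} T{\left(-9,8 \right)} = 0 \left(- \frac{\sqrt{5}}{2}\right) \frac{-11 - 9}{8} = 0 \cdot \frac{1}{8} \left(-20\right) = 0 \left(- \frac{5}{2}\right) = 0$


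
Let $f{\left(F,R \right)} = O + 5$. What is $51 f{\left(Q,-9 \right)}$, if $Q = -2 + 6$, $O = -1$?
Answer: $204$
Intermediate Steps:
$Q = 4$
$f{\left(F,R \right)} = 4$ ($f{\left(F,R \right)} = -1 + 5 = 4$)
$51 f{\left(Q,-9 \right)} = 51 \cdot 4 = 204$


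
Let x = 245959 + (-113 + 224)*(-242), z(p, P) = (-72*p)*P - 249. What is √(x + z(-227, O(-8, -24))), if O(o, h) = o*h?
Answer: 4*√209806 ≈ 1832.2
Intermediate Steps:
O(o, h) = h*o
z(p, P) = -249 - 72*P*p (z(p, P) = -72*P*p - 249 = -249 - 72*P*p)
x = 219097 (x = 245959 + 111*(-242) = 245959 - 26862 = 219097)
√(x + z(-227, O(-8, -24))) = √(219097 + (-249 - 72*(-24*(-8))*(-227))) = √(219097 + (-249 - 72*192*(-227))) = √(219097 + (-249 + 3138048)) = √(219097 + 3137799) = √3356896 = 4*√209806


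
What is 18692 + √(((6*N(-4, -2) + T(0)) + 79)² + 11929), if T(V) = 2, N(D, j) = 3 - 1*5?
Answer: 18692 + √16690 ≈ 18821.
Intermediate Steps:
N(D, j) = -2 (N(D, j) = 3 - 5 = -2)
18692 + √(((6*N(-4, -2) + T(0)) + 79)² + 11929) = 18692 + √(((6*(-2) + 2) + 79)² + 11929) = 18692 + √(((-12 + 2) + 79)² + 11929) = 18692 + √((-10 + 79)² + 11929) = 18692 + √(69² + 11929) = 18692 + √(4761 + 11929) = 18692 + √16690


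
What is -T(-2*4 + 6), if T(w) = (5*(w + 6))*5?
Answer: -100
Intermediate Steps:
T(w) = 150 + 25*w (T(w) = (5*(6 + w))*5 = (30 + 5*w)*5 = 150 + 25*w)
-T(-2*4 + 6) = -(150 + 25*(-2*4 + 6)) = -(150 + 25*(-8 + 6)) = -(150 + 25*(-2)) = -(150 - 50) = -1*100 = -100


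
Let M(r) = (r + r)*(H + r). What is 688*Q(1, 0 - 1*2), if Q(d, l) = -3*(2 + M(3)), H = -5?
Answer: 20640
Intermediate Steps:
M(r) = 2*r*(-5 + r) (M(r) = (r + r)*(-5 + r) = (2*r)*(-5 + r) = 2*r*(-5 + r))
Q(d, l) = 30 (Q(d, l) = -3*(2 + 2*3*(-5 + 3)) = -3*(2 + 2*3*(-2)) = -3*(2 - 12) = -3*(-10) = 30)
688*Q(1, 0 - 1*2) = 688*30 = 20640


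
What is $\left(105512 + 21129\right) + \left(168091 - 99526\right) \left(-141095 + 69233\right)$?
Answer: $-4927091389$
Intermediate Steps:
$\left(105512 + 21129\right) + \left(168091 - 99526\right) \left(-141095 + 69233\right) = 126641 + 68565 \left(-71862\right) = 126641 - 4927218030 = -4927091389$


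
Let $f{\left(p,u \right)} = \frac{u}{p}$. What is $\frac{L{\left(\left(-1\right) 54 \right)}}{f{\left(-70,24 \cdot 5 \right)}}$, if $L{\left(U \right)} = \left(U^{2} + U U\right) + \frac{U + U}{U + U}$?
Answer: $- \frac{40831}{12} \approx -3402.6$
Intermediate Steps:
$L{\left(U \right)} = 1 + 2 U^{2}$ ($L{\left(U \right)} = \left(U^{2} + U^{2}\right) + \frac{2 U}{2 U} = 2 U^{2} + 2 U \frac{1}{2 U} = 2 U^{2} + 1 = 1 + 2 U^{2}$)
$\frac{L{\left(\left(-1\right) 54 \right)}}{f{\left(-70,24 \cdot 5 \right)}} = \frac{1 + 2 \left(\left(-1\right) 54\right)^{2}}{24 \cdot 5 \frac{1}{-70}} = \frac{1 + 2 \left(-54\right)^{2}}{120 \left(- \frac{1}{70}\right)} = \frac{1 + 2 \cdot 2916}{- \frac{12}{7}} = \left(1 + 5832\right) \left(- \frac{7}{12}\right) = 5833 \left(- \frac{7}{12}\right) = - \frac{40831}{12}$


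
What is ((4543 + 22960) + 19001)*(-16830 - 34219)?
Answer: -2373982696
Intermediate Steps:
((4543 + 22960) + 19001)*(-16830 - 34219) = (27503 + 19001)*(-51049) = 46504*(-51049) = -2373982696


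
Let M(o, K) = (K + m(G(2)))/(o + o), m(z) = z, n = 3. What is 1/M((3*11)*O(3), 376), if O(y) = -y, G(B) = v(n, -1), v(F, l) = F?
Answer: -198/379 ≈ -0.52243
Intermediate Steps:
G(B) = 3
M(o, K) = (3 + K)/(2*o) (M(o, K) = (K + 3)/(o + o) = (3 + K)/((2*o)) = (3 + K)*(1/(2*o)) = (3 + K)/(2*o))
1/M((3*11)*O(3), 376) = 1/((3 + 376)/(2*(((3*11)*(-1*3))))) = 1/((½)*379/(33*(-3))) = 1/((½)*379/(-99)) = 1/((½)*(-1/99)*379) = 1/(-379/198) = -198/379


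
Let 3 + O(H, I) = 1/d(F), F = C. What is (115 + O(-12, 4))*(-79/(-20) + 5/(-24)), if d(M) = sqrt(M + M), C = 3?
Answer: 6286/15 + 449*sqrt(6)/720 ≈ 420.59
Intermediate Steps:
F = 3
d(M) = sqrt(2)*sqrt(M) (d(M) = sqrt(2*M) = sqrt(2)*sqrt(M))
O(H, I) = -3 + sqrt(6)/6 (O(H, I) = -3 + 1/(sqrt(2)*sqrt(3)) = -3 + 1/(sqrt(6)) = -3 + sqrt(6)/6)
(115 + O(-12, 4))*(-79/(-20) + 5/(-24)) = (115 + (-3 + sqrt(6)/6))*(-79/(-20) + 5/(-24)) = (112 + sqrt(6)/6)*(-79*(-1/20) + 5*(-1/24)) = (112 + sqrt(6)/6)*(79/20 - 5/24) = (112 + sqrt(6)/6)*(449/120) = 6286/15 + 449*sqrt(6)/720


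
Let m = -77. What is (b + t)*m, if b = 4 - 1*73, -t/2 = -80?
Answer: -7007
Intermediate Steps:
t = 160 (t = -2*(-80) = 160)
b = -69 (b = 4 - 73 = -69)
(b + t)*m = (-69 + 160)*(-77) = 91*(-77) = -7007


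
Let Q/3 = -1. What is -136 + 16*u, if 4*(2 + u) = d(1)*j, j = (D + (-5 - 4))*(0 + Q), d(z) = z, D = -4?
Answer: -12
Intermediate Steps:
Q = -3 (Q = 3*(-1) = -3)
j = 39 (j = (-4 + (-5 - 4))*(0 - 3) = (-4 - 9)*(-3) = -13*(-3) = 39)
u = 31/4 (u = -2 + (1*39)/4 = -2 + (¼)*39 = -2 + 39/4 = 31/4 ≈ 7.7500)
-136 + 16*u = -136 + 16*(31/4) = -136 + 124 = -12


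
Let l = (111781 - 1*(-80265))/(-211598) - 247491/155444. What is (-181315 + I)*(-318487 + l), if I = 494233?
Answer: -819504221308448178087/8222909878 ≈ -9.9661e+10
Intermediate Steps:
l = -41110499521/16445819756 (l = (111781 + 80265)*(-1/211598) - 247491*1/155444 = 192046*(-1/211598) - 247491/155444 = -96023/105799 - 247491/155444 = -41110499521/16445819756 ≈ -2.4998)
(-181315 + I)*(-318487 + l) = (-181315 + 494233)*(-318487 - 41110499521/16445819756) = 312918*(-5237820907128693/16445819756) = -819504221308448178087/8222909878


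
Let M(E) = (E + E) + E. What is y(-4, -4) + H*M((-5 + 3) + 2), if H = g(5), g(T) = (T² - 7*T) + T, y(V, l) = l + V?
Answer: -8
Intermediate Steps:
y(V, l) = V + l
g(T) = T² - 6*T
M(E) = 3*E (M(E) = 2*E + E = 3*E)
H = -5 (H = 5*(-6 + 5) = 5*(-1) = -5)
y(-4, -4) + H*M((-5 + 3) + 2) = (-4 - 4) - 15*((-5 + 3) + 2) = -8 - 15*(-2 + 2) = -8 - 15*0 = -8 - 5*0 = -8 + 0 = -8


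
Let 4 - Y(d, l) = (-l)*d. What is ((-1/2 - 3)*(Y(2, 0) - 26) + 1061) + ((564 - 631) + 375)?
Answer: 1446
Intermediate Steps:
Y(d, l) = 4 + d*l (Y(d, l) = 4 - (-l)*d = 4 - (-1)*d*l = 4 + d*l)
((-1/2 - 3)*(Y(2, 0) - 26) + 1061) + ((564 - 631) + 375) = ((-1/2 - 3)*((4 + 2*0) - 26) + 1061) + ((564 - 631) + 375) = ((-1/2 - 3)*((4 + 0) - 26) + 1061) + (-67 + 375) = ((-1*1/2 - 3)*(4 - 26) + 1061) + 308 = ((-1/2 - 3)*(-22) + 1061) + 308 = (-7/2*(-22) + 1061) + 308 = (77 + 1061) + 308 = 1138 + 308 = 1446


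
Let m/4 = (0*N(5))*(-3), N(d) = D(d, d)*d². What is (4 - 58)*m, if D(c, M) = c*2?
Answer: 0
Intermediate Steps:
D(c, M) = 2*c
N(d) = 2*d³ (N(d) = (2*d)*d² = 2*d³)
m = 0 (m = 4*((0*(2*5³))*(-3)) = 4*((0*(2*125))*(-3)) = 4*((0*250)*(-3)) = 4*(0*(-3)) = 4*0 = 0)
(4 - 58)*m = (4 - 58)*0 = -54*0 = 0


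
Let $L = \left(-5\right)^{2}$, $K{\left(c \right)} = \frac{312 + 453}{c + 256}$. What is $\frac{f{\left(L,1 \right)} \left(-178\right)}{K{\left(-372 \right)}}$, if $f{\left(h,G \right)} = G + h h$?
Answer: $\frac{12925648}{765} \approx 16896.0$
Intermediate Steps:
$K{\left(c \right)} = \frac{765}{256 + c}$
$L = 25$
$f{\left(h,G \right)} = G + h^{2}$
$\frac{f{\left(L,1 \right)} \left(-178\right)}{K{\left(-372 \right)}} = \frac{\left(1 + 25^{2}\right) \left(-178\right)}{765 \frac{1}{256 - 372}} = \frac{\left(1 + 625\right) \left(-178\right)}{765 \frac{1}{-116}} = \frac{626 \left(-178\right)}{765 \left(- \frac{1}{116}\right)} = - \frac{111428}{- \frac{765}{116}} = \left(-111428\right) \left(- \frac{116}{765}\right) = \frac{12925648}{765}$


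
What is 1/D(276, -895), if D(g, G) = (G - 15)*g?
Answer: -1/251160 ≈ -3.9815e-6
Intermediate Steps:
D(g, G) = g*(-15 + G) (D(g, G) = (-15 + G)*g = g*(-15 + G))
1/D(276, -895) = 1/(276*(-15 - 895)) = 1/(276*(-910)) = 1/(-251160) = -1/251160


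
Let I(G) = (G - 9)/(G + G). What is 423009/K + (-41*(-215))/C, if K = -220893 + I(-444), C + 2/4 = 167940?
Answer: -40902909573146/21961171986583 ≈ -1.8625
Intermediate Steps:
C = 335879/2 (C = -½ + 167940 = 335879/2 ≈ 1.6794e+5)
I(G) = (-9 + G)/(2*G) (I(G) = (-9 + G)/((2*G)) = (-9 + G)*(1/(2*G)) = (-9 + G)/(2*G))
K = -65384177/296 (K = -220893 + (½)*(-9 - 444)/(-444) = -220893 + (½)*(-1/444)*(-453) = -220893 + 151/296 = -65384177/296 ≈ -2.2089e+5)
423009/K + (-41*(-215))/C = 423009/(-65384177/296) + (-41*(-215))/(335879/2) = 423009*(-296/65384177) + 8815*(2/335879) = -125210664/65384177 + 17630/335879 = -40902909573146/21961171986583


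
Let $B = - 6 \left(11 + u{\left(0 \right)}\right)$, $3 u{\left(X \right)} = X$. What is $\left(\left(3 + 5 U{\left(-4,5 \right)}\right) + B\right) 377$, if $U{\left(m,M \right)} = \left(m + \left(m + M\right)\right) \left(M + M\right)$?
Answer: $-80301$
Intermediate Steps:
$u{\left(X \right)} = \frac{X}{3}$
$U{\left(m,M \right)} = 2 M \left(M + 2 m\right)$ ($U{\left(m,M \right)} = \left(m + \left(M + m\right)\right) 2 M = \left(M + 2 m\right) 2 M = 2 M \left(M + 2 m\right)$)
$B = -66$ ($B = - 6 \left(11 + \frac{1}{3} \cdot 0\right) = - 6 \left(11 + 0\right) = \left(-6\right) 11 = -66$)
$\left(\left(3 + 5 U{\left(-4,5 \right)}\right) + B\right) 377 = \left(\left(3 + 5 \cdot 2 \cdot 5 \left(5 + 2 \left(-4\right)\right)\right) - 66\right) 377 = \left(\left(3 + 5 \cdot 2 \cdot 5 \left(5 - 8\right)\right) - 66\right) 377 = \left(\left(3 + 5 \cdot 2 \cdot 5 \left(-3\right)\right) - 66\right) 377 = \left(\left(3 + 5 \left(-30\right)\right) - 66\right) 377 = \left(\left(3 - 150\right) - 66\right) 377 = \left(-147 - 66\right) 377 = \left(-213\right) 377 = -80301$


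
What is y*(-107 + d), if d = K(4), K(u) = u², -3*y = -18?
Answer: -546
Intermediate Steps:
y = 6 (y = -⅓*(-18) = 6)
d = 16 (d = 4² = 16)
y*(-107 + d) = 6*(-107 + 16) = 6*(-91) = -546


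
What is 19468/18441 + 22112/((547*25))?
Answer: 673992292/252180675 ≈ 2.6727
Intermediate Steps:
19468/18441 + 22112/((547*25)) = 19468*(1/18441) + 22112/13675 = 19468/18441 + 22112*(1/13675) = 19468/18441 + 22112/13675 = 673992292/252180675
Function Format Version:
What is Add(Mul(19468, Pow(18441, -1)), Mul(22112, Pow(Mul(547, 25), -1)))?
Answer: Rational(673992292, 252180675) ≈ 2.6727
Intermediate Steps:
Add(Mul(19468, Pow(18441, -1)), Mul(22112, Pow(Mul(547, 25), -1))) = Add(Mul(19468, Rational(1, 18441)), Mul(22112, Pow(13675, -1))) = Add(Rational(19468, 18441), Mul(22112, Rational(1, 13675))) = Add(Rational(19468, 18441), Rational(22112, 13675)) = Rational(673992292, 252180675)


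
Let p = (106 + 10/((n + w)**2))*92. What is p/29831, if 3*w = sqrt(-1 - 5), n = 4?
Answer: 4*(-2453*I + 424*sqrt(6))/(1297*(-23*I + 4*sqrt(6))) ≈ 0.32861 - 0.00072522*I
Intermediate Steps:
w = I*sqrt(6)/3 (w = sqrt(-1 - 5)/3 = sqrt(-6)/3 = (I*sqrt(6))/3 = I*sqrt(6)/3 ≈ 0.8165*I)
p = 9752 + 920/(4 + I*sqrt(6)/3)**2 (p = (106 + 10/((4 + I*sqrt(6)/3)**2))*92 = (106 + 10/(4 + I*sqrt(6)/3)**2)*92 = 9752 + 920/(4 + I*sqrt(6)/3)**2 ≈ 9802.8 - 21.634*I)
p/29831 = (92*(-2453*I + 424*sqrt(6))/(-23*I + 4*sqrt(6)))/29831 = (92*(-2453*I + 424*sqrt(6))/(-23*I + 4*sqrt(6)))*(1/29831) = 4*(-2453*I + 424*sqrt(6))/(1297*(-23*I + 4*sqrt(6)))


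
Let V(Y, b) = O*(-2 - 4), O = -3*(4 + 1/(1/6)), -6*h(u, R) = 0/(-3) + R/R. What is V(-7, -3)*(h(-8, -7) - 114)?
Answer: -20550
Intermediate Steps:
h(u, R) = -⅙ (h(u, R) = -(0/(-3) + R/R)/6 = -(0*(-⅓) + 1)/6 = -(0 + 1)/6 = -⅙*1 = -⅙)
O = -30 (O = -3*(4 + 1/(⅙)) = -3*(4 + 6) = -3*10 = -30)
V(Y, b) = 180 (V(Y, b) = -30*(-2 - 4) = -30*(-6) = 180)
V(-7, -3)*(h(-8, -7) - 114) = 180*(-⅙ - 114) = 180*(-685/6) = -20550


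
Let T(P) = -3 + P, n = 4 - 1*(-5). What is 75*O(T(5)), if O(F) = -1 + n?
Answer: 600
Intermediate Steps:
n = 9 (n = 4 + 5 = 9)
O(F) = 8 (O(F) = -1 + 9 = 8)
75*O(T(5)) = 75*8 = 600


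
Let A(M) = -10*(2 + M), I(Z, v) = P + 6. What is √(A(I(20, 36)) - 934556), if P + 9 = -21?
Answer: 8*I*√14599 ≈ 966.61*I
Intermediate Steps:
P = -30 (P = -9 - 21 = -30)
I(Z, v) = -24 (I(Z, v) = -30 + 6 = -24)
A(M) = -20 - 10*M
√(A(I(20, 36)) - 934556) = √((-20 - 10*(-24)) - 934556) = √((-20 + 240) - 934556) = √(220 - 934556) = √(-934336) = 8*I*√14599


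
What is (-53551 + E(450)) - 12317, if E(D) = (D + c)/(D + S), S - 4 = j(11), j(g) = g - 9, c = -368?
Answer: -15017863/228 ≈ -65868.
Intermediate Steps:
j(g) = -9 + g
S = 6 (S = 4 + (-9 + 11) = 4 + 2 = 6)
E(D) = (-368 + D)/(6 + D) (E(D) = (D - 368)/(D + 6) = (-368 + D)/(6 + D))
(-53551 + E(450)) - 12317 = (-53551 + (-368 + 450)/(6 + 450)) - 12317 = (-53551 + 82/456) - 12317 = (-53551 + (1/456)*82) - 12317 = (-53551 + 41/228) - 12317 = -12209587/228 - 12317 = -15017863/228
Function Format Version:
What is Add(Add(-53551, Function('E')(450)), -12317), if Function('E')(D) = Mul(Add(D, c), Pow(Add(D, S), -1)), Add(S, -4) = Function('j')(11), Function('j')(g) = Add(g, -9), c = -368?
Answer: Rational(-15017863, 228) ≈ -65868.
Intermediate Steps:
Function('j')(g) = Add(-9, g)
S = 6 (S = Add(4, Add(-9, 11)) = Add(4, 2) = 6)
Function('E')(D) = Mul(Pow(Add(6, D), -1), Add(-368, D)) (Function('E')(D) = Mul(Add(D, -368), Pow(Add(D, 6), -1)) = Mul(Add(-368, D), Pow(Add(6, D), -1)) = Mul(Pow(Add(6, D), -1), Add(-368, D)))
Add(Add(-53551, Function('E')(450)), -12317) = Add(Add(-53551, Mul(Pow(Add(6, 450), -1), Add(-368, 450))), -12317) = Add(Add(-53551, Mul(Pow(456, -1), 82)), -12317) = Add(Add(-53551, Mul(Rational(1, 456), 82)), -12317) = Add(Add(-53551, Rational(41, 228)), -12317) = Add(Rational(-12209587, 228), -12317) = Rational(-15017863, 228)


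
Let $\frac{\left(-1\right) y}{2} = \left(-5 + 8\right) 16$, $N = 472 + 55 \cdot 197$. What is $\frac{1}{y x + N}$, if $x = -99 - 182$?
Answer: $\frac{1}{38283} \approx 2.6121 \cdot 10^{-5}$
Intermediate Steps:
$N = 11307$ ($N = 472 + 10835 = 11307$)
$y = -96$ ($y = - 2 \left(-5 + 8\right) 16 = - 2 \cdot 3 \cdot 16 = \left(-2\right) 48 = -96$)
$x = -281$ ($x = -99 - 182 = -281$)
$\frac{1}{y x + N} = \frac{1}{\left(-96\right) \left(-281\right) + 11307} = \frac{1}{26976 + 11307} = \frac{1}{38283}$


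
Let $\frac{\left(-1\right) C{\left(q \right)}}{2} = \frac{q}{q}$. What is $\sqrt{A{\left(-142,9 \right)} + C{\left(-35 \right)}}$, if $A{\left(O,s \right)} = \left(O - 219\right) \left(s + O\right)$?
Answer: $\sqrt{48011} \approx 219.11$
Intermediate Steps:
$A{\left(O,s \right)} = \left(-219 + O\right) \left(O + s\right)$
$C{\left(q \right)} = -2$ ($C{\left(q \right)} = - 2 \frac{q}{q} = \left(-2\right) 1 = -2$)
$\sqrt{A{\left(-142,9 \right)} + C{\left(-35 \right)}} = \sqrt{\left(\left(-142\right)^{2} - -31098 - 1971 - 1278\right) - 2} = \sqrt{\left(20164 + 31098 - 1971 - 1278\right) - 2} = \sqrt{48013 - 2} = \sqrt{48011}$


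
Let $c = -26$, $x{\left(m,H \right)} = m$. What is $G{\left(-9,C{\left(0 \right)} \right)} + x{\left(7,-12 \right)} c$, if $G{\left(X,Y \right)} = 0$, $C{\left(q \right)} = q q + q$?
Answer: $-182$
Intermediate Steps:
$C{\left(q \right)} = q + q^{2}$ ($C{\left(q \right)} = q^{2} + q = q + q^{2}$)
$G{\left(-9,C{\left(0 \right)} \right)} + x{\left(7,-12 \right)} c = 0 + 7 \left(-26\right) = 0 - 182 = -182$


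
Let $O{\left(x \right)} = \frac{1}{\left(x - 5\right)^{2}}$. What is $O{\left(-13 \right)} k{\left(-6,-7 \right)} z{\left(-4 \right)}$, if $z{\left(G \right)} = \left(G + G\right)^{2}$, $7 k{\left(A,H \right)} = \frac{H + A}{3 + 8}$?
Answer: $- \frac{208}{6237} \approx -0.033349$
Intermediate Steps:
$k{\left(A,H \right)} = \frac{A}{77} + \frac{H}{77}$ ($k{\left(A,H \right)} = \frac{\left(H + A\right) \frac{1}{3 + 8}}{7} = \frac{\left(A + H\right) \frac{1}{11}}{7} = \frac{\frac{A}{11} + \frac{H}{11}}{7} = \frac{A}{77} + \frac{H}{77}$)
$z{\left(G \right)} = 4 G^{2}$ ($z{\left(G \right)} = \left(2 G\right)^{2} = 4 G^{2}$)
$O{\left(x \right)} = \frac{1}{\left(-5 + x\right)^{2}}$
$O{\left(-13 \right)} k{\left(-6,-7 \right)} z{\left(-4 \right)} = \frac{\frac{1}{77} \left(-6\right) + \frac{1}{77} \left(-7\right)}{\left(-5 - 13\right)^{2}} \cdot 4 \left(-4\right)^{2} = \frac{- \frac{6}{77} - \frac{1}{11}}{324} \cdot 4 \cdot 16 = \frac{1}{324} \left(- \frac{13}{77}\right) 64 = \left(- \frac{13}{24948}\right) 64 = - \frac{208}{6237}$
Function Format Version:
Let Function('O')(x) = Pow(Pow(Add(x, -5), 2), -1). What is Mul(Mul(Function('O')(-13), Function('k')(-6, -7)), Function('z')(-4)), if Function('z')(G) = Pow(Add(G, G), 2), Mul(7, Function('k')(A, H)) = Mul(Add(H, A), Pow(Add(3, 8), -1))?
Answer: Rational(-208, 6237) ≈ -0.033349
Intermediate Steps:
Function('k')(A, H) = Add(Mul(Rational(1, 77), A), Mul(Rational(1, 77), H)) (Function('k')(A, H) = Mul(Rational(1, 7), Mul(Add(H, A), Pow(Add(3, 8), -1))) = Mul(Rational(1, 7), Mul(Add(A, H), Pow(11, -1))) = Mul(Rational(1, 7), Mul(Add(A, H), Rational(1, 11))) = Mul(Rational(1, 7), Add(Mul(Rational(1, 11), A), Mul(Rational(1, 11), H))) = Add(Mul(Rational(1, 77), A), Mul(Rational(1, 77), H)))
Function('z')(G) = Mul(4, Pow(G, 2)) (Function('z')(G) = Pow(Mul(2, G), 2) = Mul(4, Pow(G, 2)))
Function('O')(x) = Pow(Add(-5, x), -2) (Function('O')(x) = Pow(Pow(Add(-5, x), 2), -1) = Pow(Add(-5, x), -2))
Mul(Mul(Function('O')(-13), Function('k')(-6, -7)), Function('z')(-4)) = Mul(Mul(Pow(Add(-5, -13), -2), Add(Mul(Rational(1, 77), -6), Mul(Rational(1, 77), -7))), Mul(4, Pow(-4, 2))) = Mul(Mul(Pow(-18, -2), Add(Rational(-6, 77), Rational(-1, 11))), Mul(4, 16)) = Mul(Mul(Rational(1, 324), Rational(-13, 77)), 64) = Mul(Rational(-13, 24948), 64) = Rational(-208, 6237)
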